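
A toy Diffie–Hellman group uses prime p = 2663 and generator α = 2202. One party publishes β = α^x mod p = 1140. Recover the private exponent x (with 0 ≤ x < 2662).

Baby-step giant-step with m = ceil(sqrt(2662)) = 52.
Baby table (2202^j mod 2663 for j=0..51):
  0:1  1:2202  2:2144  3:2252  4:398  5:269  6:1152  7:1528
  8:1287  9:542  10:460  11:980  12:930  13:13  14:1996  15:1242
  16:2646  17:2511  18:834  19:1661  20:1223  21:753  22:1720  23:654
  24:2088  25:1438  26:169  27:1981  28:168  29:2442  30:687  31:190
  32:289  33:2584  34:1800  35:1056  36:513  37:514  38:53  39:2197
  40:1786  41:2184  42:2453  43:942  44:2470  45:1094  46:1636  47:2096
  48:413  49:1343  50:1356  51:689
Giant step factor: 2202^(-52) ≡ 1437 (mod 2663).
Scan 1140·1437^i mod 2663 for i = 0, 1, …:
  i=0: 1140   i=1: 435   i=2: 1953   i=3: 2322
  i=4: 2638   i=5: 1357   i=6: 693   i=7: 2542
  i=8: 1881   i=9: 52     …   i=38: 1992
  i=39: 2442
Match at i=39, j=29: x = 39·52 + 29 = 2057.

2057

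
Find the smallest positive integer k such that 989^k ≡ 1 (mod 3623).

The order of 989 must divide p − 1 = 3622 = 2 · 1811.
Divisors: 1, 2, 1811, 3622.
Check each in increasing order: 989^1 ≡ 989;  989^2 ≡ 3534;  989^1811 ≡ 1.
Smallest exponent giving 1 is 1811.

1811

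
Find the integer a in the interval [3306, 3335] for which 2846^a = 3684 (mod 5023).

Compute 2846^3306 mod 5023 = 1891, then multiply by 2846 repeatedly:
  2846^3306=1891  2846^3307=2153  2846^3308=4401  2846^3309=2907  2846^3310=441
  2846^3311=4359  2846^3312=3927  2846^3313=67  2846^3314=4831  2846^3315=1075
  2846^3316=443  2846^3317=5  2846^3318=4184  2846^3319=3154  2846^3320=183
  2846^3321=3449  2846^3322=912  2846^3323=3684
Found 3684 at exponent 3323.

3323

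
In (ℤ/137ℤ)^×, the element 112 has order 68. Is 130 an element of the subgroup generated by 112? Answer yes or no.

130 ∈ ⟨112⟩ iff 130^68 ≡ 1 (mod 137), since |⟨112⟩| = 68.
130^68 mod 137 = 1.
Since 1 = 1, 130 lies in the subgroup.

yes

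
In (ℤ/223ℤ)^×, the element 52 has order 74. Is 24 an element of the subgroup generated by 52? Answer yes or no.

24 ∈ ⟨52⟩ iff 24^74 ≡ 1 (mod 223), since |⟨52⟩| = 74.
24^74 mod 223 = 183.
Since 183 ≠ 1, 24 does not lie in the subgroup.

no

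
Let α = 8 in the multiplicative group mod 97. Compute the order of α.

16

The order of 8 must divide p − 1 = 96 = 2^5 · 3.
Divisors: 1, 2, 3, 4, 6, 8, 12, 16, 24, 32, 48, 96.
Check each in increasing order: 8^1 ≡ 8;  8^2 ≡ 64;  8^3 ≡ 27;  8^4 ≡ 22;  8^6 ≡ 50;  8^8 ≡ 96;  8^12 ≡ 75;  8^16 ≡ 1.
Smallest exponent giving 1 is 16.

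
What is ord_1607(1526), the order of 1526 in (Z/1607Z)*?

The order of 1526 must divide p − 1 = 1606 = 2 · 11 · 73.
Divisors: 1, 2, 11, 22, 73, 146, 803, 1606.
Check each in increasing order: 1526^1 ≡ 1526;  1526^2 ≡ 133;  1526^11 ≡ 1050;  1526^22 ≡ 98;  1526^73 ≡ 371;  1526^146 ≡ 1046;  1526^803 ≡ 1606;  1526^1606 ≡ 1.
Smallest exponent giving 1 is 1606.

1606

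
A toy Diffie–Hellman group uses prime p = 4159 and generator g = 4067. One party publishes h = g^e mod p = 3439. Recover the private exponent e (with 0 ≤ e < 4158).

949

Baby-step giant-step with m = ceil(sqrt(4158)) = 65.
Baby table (4067^j mod 4159 for j=0..64):
  0:1  1:4067  2:146  3:3204  4:521  5:1976  6:1204  7:1525
  8:1106  9:2223  10:3434  11:156  12:2284  13:1981  14:744  15:2255
  16:490  17:669  18:837  19:2017  20:1591  21:3352  22:3541  23:2789
  24:1270  25:3771  26:2424  27:1578  28:389  29:1643  30:2727  31:2815
  32:3037  33:3408  34:2548  35:2647  36:1857  37:3834  38:787  39:2458
  40:2609  41:1194  42:2445  43:3805  44:3455  45:2383  46:1191  47:2721
  48:3367  49:2161  50:820  51:3581  52:3268  53:2951  54:3002  55:2469
  56:1597  57:2800  58:258  59:1218  60:237  61:3150  62:1330  63:2410
  64:2866
Giant step factor: 4067^(-65) ≡ 387 (mod 4159).
Scan 3439·387^i mod 4159 for i = 0, 1, …:
  i=0: 3439   i=1: 13   i=2: 872   i=3: 585
  i=4: 1809   i=5: 1371   i=6: 2384   i=7: 3469
  i=8: 3305   i=9: 2222     …   i=13: 3671
  i=14: 2458
Match at i=14, j=39: e = 14·65 + 39 = 949.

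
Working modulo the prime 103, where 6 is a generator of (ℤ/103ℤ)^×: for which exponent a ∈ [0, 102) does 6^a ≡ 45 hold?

71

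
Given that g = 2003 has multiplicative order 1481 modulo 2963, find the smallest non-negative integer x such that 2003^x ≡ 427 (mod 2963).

325

Baby-step giant-step with m = ceil(sqrt(1481)) = 39.
Baby table (2003^j mod 2963 for j=0..38):
  0:1  1:2003  2:107  3:985  4:2560  5:1690  6:1324  7:87
  8:2407  9:420  10:2731  11:495  12:1843  13:2594  14:1643  15:1999
  16:984  17:557  18:1583  19:339  20:490  21:717  22:2059  23:2644
  24:1051  25:1423  26:2826  27:1148  28:156  29:1353  30:1877  31:2547
  32:2318  33:2896  34:2097  35:1720  36:2154  37:334  38:2327
Giant step factor: 2003^(-39) ≡ 2556 (mod 2963).
Scan 427·2556^i mod 2963 for i = 0, 1, …:
  i=0: 427   i=1: 1028   i=2: 2350   i=3: 599
  i=4: 2136   i=5: 1770   i=6: 2582   i=7: 991
  i=8: 2594
Match at i=8, j=13: x = 8·39 + 13 = 325.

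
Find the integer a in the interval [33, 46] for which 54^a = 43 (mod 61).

Compute 54^33 mod 61 = 38, then multiply by 54 repeatedly:
  54^33=38  54^34=39  54^35=32  54^36=20  54^37=43
Found 43 at exponent 37.

37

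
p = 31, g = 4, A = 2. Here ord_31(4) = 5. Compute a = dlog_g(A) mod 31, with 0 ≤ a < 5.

3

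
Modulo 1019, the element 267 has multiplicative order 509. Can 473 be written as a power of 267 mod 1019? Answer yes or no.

473 ∈ ⟨267⟩ iff 473^509 ≡ 1 (mod 1019), since |⟨267⟩| = 509.
473^509 mod 1019 = 1.
Since 1 = 1, 473 lies in the subgroup.

yes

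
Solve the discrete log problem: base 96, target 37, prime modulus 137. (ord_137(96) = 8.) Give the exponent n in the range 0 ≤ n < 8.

2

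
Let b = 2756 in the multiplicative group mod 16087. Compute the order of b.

16086

The order of 2756 must divide p − 1 = 16086 = 2 · 3 · 7 · 383.
Divisors: 1, 2, 3, 6, 7, 14, 21, 42, 383, 766, 1149, 2298, 2681, 5362, 8043, 16086.
Check each in increasing order: 2756^1 ≡ 2756;  2756^2 ≡ 2472;  2756^3 ≡ 8031;  2756^6 ≡ 4178;  2756^7 ≡ 12363;  2756^14 ≡ 1182;  2756^21 ≡ 6070;  2756^42 ≡ 5670;  2756^383 ≡ 15582;  2756^766 ≡ 13720;  2756^1149 ≡ 4897;  2756^2298 ≡ 10979;  2756^2681 ≡ 5620;  2756^5362 ≡ 5619;  2756^8043 ≡ 16086;  2756^16086 ≡ 1.
Smallest exponent giving 1 is 16086.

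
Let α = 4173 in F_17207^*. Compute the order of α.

The order of 4173 must divide p − 1 = 17206 = 2 · 7 · 1229.
Divisors: 1, 2, 7, 14, 1229, 2458, 8603, 17206.
Check each in increasing order: 4173^1 ≡ 4173;  4173^2 ≡ 445;  4173^7 ≡ 16978;  4173^14 ≡ 820;  4173^1229 ≡ 12797;  4173^2458 ≡ 4190;  4173^8603 ≡ 1.
Smallest exponent giving 1 is 8603.

8603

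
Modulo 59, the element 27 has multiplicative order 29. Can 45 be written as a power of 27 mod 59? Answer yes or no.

yes

45 ∈ ⟨27⟩ iff 45^29 ≡ 1 (mod 59), since |⟨27⟩| = 29.
45^29 mod 59 = 1.
Since 1 = 1, 45 lies in the subgroup.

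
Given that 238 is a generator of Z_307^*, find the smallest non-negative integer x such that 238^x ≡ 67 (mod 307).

203

Baby-step giant-step with m = ceil(sqrt(306)) = 18.
Baby table (238^j mod 307 for j=0..17):
  0:1  1:238  2:156  3:288  4:83  5:106  6:54  7:265
  8:135  9:202  10:184  11:198  12:153  13:188  14:229  15:163
  16:112  17:254
Giant step factor: 238^(-18) ≡ 216 (mod 307).
Scan 67·216^i mod 307 for i = 0, 1, …:
  i=0: 67   i=1: 43   i=2: 78   i=3: 270
  i=4: 297   i=5: 296   i=6: 80   i=7: 88
  i=8: 281   i=9: 217   i=10: 208   i=11: 106
Match at i=11, j=5: x = 11·18 + 5 = 203.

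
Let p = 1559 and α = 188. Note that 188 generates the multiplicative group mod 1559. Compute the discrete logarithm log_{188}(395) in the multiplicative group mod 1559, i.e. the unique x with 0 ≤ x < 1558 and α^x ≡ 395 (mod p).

520

Baby-step giant-step with m = ceil(sqrt(1558)) = 40.
Baby table (188^j mod 1559 for j=0..39):
  0:1  1:188  2:1046  3:214  4:1257  5:907  6:585  7:850
  8:782  9:470  10:1056  11:535  12:804  13:1488  14:683  15:566
  16:396  17:1175  18:1081  19:558  20:451  21:602  22:928  23:1415
  24:990  25:599  26:364  27:1395  28:348  29:1505  30:761  31:1199
  32:916  33:718  34:910  35:1149  36:870  37:1424  38:1123  39:659
Giant step factor: 188^(-40) ≡ 450 (mod 1559).
Scan 395·450^i mod 1559 for i = 0, 1, …:
  i=0: 395   i=1: 24   i=2: 1446   i=3: 597
  i=4: 502   i=5: 1404   i=6: 405   i=7: 1406
  i=8: 1305   i=9: 1066   i=10: 1087   i=11: 1183
  i=12: 731   i=13: 1
Match at i=13, j=0: x = 13·40 + 0 = 520.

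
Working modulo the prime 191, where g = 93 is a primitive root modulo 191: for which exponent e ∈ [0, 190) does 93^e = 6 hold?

90

Baby-step giant-step with m = ceil(sqrt(190)) = 14.
Baby table (93^j mod 191 for j=0..13):
  0:1  1:93  2:54  3:56  4:51  5:159  6:80  7:182
  8:118  9:87  10:69  11:114  12:97  13:44
Giant step factor: 93^(-14) ≡ 158 (mod 191).
Scan 6·158^i mod 191 for i = 0, 1, …:
  i=0: 6   i=1: 184   i=2: 40   i=3: 17
  i=4: 12   i=5: 177   i=6: 80
Match at i=6, j=6: e = 6·14 + 6 = 90.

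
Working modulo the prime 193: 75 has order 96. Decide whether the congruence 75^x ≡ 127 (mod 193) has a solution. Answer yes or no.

no

127 ∈ ⟨75⟩ iff 127^96 ≡ 1 (mod 193), since |⟨75⟩| = 96.
127^96 mod 193 = 192.
Since 192 ≠ 1, 127 does not lie in the subgroup.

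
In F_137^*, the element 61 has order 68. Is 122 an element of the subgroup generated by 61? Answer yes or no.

yes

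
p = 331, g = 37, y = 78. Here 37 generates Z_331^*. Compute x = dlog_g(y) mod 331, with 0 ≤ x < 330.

Baby-step giant-step with m = ceil(sqrt(330)) = 19.
Baby table (37^j mod 331 for j=0..18):
  0:1  1:37  2:45  3:10  4:39  5:119  6:100  7:59
  8:197  9:7  10:259  11:315  12:70  13:273  14:171  15:38
  16:82  17:55  18:49
Giant step factor: 37^(-19) ≡ 44 (mod 331).
Scan 78·44^i mod 331 for i = 0, 1, …:
  i=0: 78   i=1: 122   i=2: 72   i=3: 189
  i=4: 41   i=5: 149   i=6: 267   i=7: 163
  i=8: 221   i=9: 125   i=10: 204   i=11: 39
Match at i=11, j=4: x = 11·19 + 4 = 213.

213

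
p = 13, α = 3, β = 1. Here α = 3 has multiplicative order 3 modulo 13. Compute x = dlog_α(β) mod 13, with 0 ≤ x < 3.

0

Successive powers of 3 modulo 13:
  3^0=1
So 3^0 ≡ 1 (mod 13), giving x = 0.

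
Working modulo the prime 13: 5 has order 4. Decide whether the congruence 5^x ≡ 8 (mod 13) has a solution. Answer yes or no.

yes

8 ∈ ⟨5⟩ iff 8^4 ≡ 1 (mod 13), since |⟨5⟩| = 4.
8^4 mod 13 = 1.
Since 1 = 1, 8 lies in the subgroup.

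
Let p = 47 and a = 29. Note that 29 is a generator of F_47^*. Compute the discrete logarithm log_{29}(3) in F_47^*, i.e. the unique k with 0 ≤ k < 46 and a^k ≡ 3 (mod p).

40

Baby-step giant-step with m = ceil(sqrt(46)) = 7.
Baby table (29^j mod 47 for j=0..6):
  0:1  1:29  2:42  3:43  4:25  5:20  6:16
Giant step factor: 29^(-7) ≡ 39 (mod 47).
Scan 3·39^i mod 47 for i = 0, 1, …:
  i=0: 3   i=1: 23   i=2: 4   i=3: 15
  i=4: 21   i=5: 20
Match at i=5, j=5: k = 5·7 + 5 = 40.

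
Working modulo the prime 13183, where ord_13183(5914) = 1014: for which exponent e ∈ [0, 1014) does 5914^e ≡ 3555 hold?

Baby-step giant-step with m = ceil(sqrt(1014)) = 32.
Baby table (5914^j mod 13183 for j=0..31):
  0:1  1:5914  2:897  3:5292  4:446  5:1044  6:4572  7:475
  8:1171  9:4219  10:8930  11:922  12:8129  13:9688  14:1514  15:2539
  16:209  17:10007  18:2911  19:11839  20:933  21:7268  22:6372  23:6994
  24:7445  25:11693  26:7567  27:8136  28:11537  29:7793  30:34  31:3331
Giant step factor: 5914^(-32) ≡ 67 (mod 13183).
Scan 3555·67^i mod 13183 for i = 0, 1, …:
  i=0: 3555   i=1: 891   i=2: 6965   i=3: 5250
  i=4: 8992   i=5: 9229   i=6: 11925   i=7: 7995
  i=8: 8345   i=9: 5429   i=10: 7802   i=11: 8597
  i=12: 9130   i=13: 5292
Match at i=13, j=3: e = 13·32 + 3 = 419.

419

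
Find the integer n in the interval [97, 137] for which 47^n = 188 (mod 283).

103

Compute 47^97 mod 283 = 26, then multiply by 47 repeatedly:
  47^97=26  47^98=90  47^99=268  47^100=144  47^101=259
  47^102=4  47^103=188
Found 188 at exponent 103.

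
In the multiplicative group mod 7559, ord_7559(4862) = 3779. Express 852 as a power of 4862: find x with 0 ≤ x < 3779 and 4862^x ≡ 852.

1268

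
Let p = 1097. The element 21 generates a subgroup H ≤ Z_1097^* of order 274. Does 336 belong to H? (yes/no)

yes

336 ∈ ⟨21⟩ iff 336^274 ≡ 1 (mod 1097), since |⟨21⟩| = 274.
336^274 mod 1097 = 1.
Since 1 = 1, 336 lies in the subgroup.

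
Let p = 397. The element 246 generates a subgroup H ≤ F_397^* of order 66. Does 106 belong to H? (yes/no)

106 ∈ ⟨246⟩ iff 106^66 ≡ 1 (mod 397), since |⟨246⟩| = 66.
106^66 mod 397 = 1.
Since 1 = 1, 106 lies in the subgroup.

yes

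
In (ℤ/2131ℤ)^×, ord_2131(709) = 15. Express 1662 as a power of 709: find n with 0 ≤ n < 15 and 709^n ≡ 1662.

5

Successive powers of 709 modulo 2131:
  709^0=1  709^1=709  709^2=1896  709^3=1734  709^4=1950  709^5=1662
So 709^5 ≡ 1662 (mod 2131), giving n = 5.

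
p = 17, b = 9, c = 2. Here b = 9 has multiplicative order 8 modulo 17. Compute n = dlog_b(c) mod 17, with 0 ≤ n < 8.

Successive powers of 9 modulo 17:
  9^0=1  9^1=9  9^2=13  9^3=15  9^4=16  9^5=8
  9^6=4  9^7=2
So 9^7 ≡ 2 (mod 17), giving n = 7.

7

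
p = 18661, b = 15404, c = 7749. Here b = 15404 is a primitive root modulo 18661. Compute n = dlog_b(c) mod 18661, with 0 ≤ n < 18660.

10078

Baby-step giant-step with m = ceil(sqrt(18660)) = 137.
Baby table (15404^j mod 18661 for j=0..136):
  0:1  1:15404  2:8601  3:15365  4:4997  5:15824  6:2914  7:7551
  8:1591  9:5871  10:5678  11:18466  12:641  13:2295  14:8246  15:14618
  16:12046  17:10261  18:1774  19:6992  20:12137  21:12450  22:703  23:5632
  24:339  25:15537  26:4623  27:2316  28:14493  29:8629  30:17474  31:3232
  32:16841  33:12203  34:2759  35:8539  36:12028  37:12904  38:14905  39:10337
  40:15496  41:7533  42:4234  43:341  44:9023  45:3164  46:14385  47:5826
  48:2955  49:4641  50:18334  51:1362  52:5284  53:14115  54:8149  55:13310
  56:17494  57:12736  58:2251  59:2266  60:9394  61:7782  62:14325  63:14636
  64:9403  65:15791  66:17090  67:3633  68:17054  69:8919  70:5994  71:15609
  72:12712  73:5775  74:1113  75:13854  76:18481  77:7769  78:683  79:14789
  80:14929  81:6813  82:16649  83:3073  84:12196  85:6897  86:4315  87:16439
  88:15247  89:16103  90:8600  91:18622  92:15057  93:459  94:16578  95:10388
  96:17338  97:16981  98:4087  99:12595  100:13624  101:2490  102:7605  103:12323
  104:3800  105:14304  106:8389  107:15392  108:10363  109:5458  110:7227  111:11843
  112:18297  113:9905  114:4284  115:5440  116:9870  117:6313  118:2981  119:13264
  120:18028  121:8971  122:4579  123:14997  124:9269  125:4365  126:2877  127:16094
  128:591  129:15857  130:7399  131:11469  132:4789  133:2823  134:5362  135:2662
  136:7231
Giant step factor: 15404^(-137) ≡ 10173 (mod 18661).
Scan 7749·10173^i mod 18661 for i = 0, 1, …:
  i=0: 7749   i=1: 6513   i=2: 10199   i=3: 17928
  i=4: 7591   i=5: 4025   i=6: 4091   i=7: 3713
  i=8: 2485   i=9: 12911     …   i=72: 12269
  i=73: 7769
Match at i=73, j=77: n = 73·137 + 77 = 10078.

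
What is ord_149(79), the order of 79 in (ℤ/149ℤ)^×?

The order of 79 must divide p − 1 = 148 = 2^2 · 37.
Divisors: 1, 2, 4, 37, 74, 148.
Check each in increasing order: 79^1 ≡ 79;  79^2 ≡ 132;  79^4 ≡ 140;  79^37 ≡ 105;  79^74 ≡ 148;  79^148 ≡ 1.
Smallest exponent giving 1 is 148.

148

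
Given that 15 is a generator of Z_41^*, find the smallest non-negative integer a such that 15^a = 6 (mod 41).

Successive powers of 15 modulo 41:
  15^0=1  15^1=15  15^2=20  15^3=13  15^4=31  15^5=14
  15^6=5  15^7=34  15^8=18  15^9=24  15^10=32  15^11=29
  15^12=25  15^13=6
So 15^13 ≡ 6 (mod 41), giving a = 13.

13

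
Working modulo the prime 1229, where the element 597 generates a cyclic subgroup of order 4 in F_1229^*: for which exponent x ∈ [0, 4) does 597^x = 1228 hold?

2

Successive powers of 597 modulo 1229:
  597^0=1  597^1=597  597^2=1228
So 597^2 ≡ 1228 (mod 1229), giving x = 2.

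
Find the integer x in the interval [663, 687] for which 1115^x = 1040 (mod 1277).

Compute 1115^663 mod 1277 = 940, then multiply by 1115 repeatedly:
  1115^663=940  1115^664=960  1115^665=274  1115^666=307  1115^667=69
  1115^668=315  1115^669=50  1115^670=839  1115^671=721  1115^672=682
  1115^673=615  1115^674=1253  1115^675=57  1115^676=982  1115^677=541
  1115^678=471  1115^679=318  1115^680=841  1115^681=397  1115^682=813
  1115^683=1102  1115^684=256  1115^685=669  1115^686=167  1115^687=1040
Found 1040 at exponent 687.

687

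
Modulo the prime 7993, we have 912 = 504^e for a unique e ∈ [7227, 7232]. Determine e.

Compute 504^7227 mod 7993 = 912, then multiply by 504 repeatedly:
  504^7227=912
Found 912 at exponent 7227.

7227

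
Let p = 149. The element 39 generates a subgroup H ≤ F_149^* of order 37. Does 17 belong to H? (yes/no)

17 ∈ ⟨39⟩ iff 17^37 ≡ 1 (mod 149), since |⟨39⟩| = 37.
17^37 mod 149 = 1.
Since 1 = 1, 17 lies in the subgroup.

yes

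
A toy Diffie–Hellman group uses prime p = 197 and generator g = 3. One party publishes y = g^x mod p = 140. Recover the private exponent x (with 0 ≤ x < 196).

141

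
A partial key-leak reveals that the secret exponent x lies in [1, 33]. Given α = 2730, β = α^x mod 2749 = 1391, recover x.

32

Compute 2730^1 mod 2749 = 2730, then multiply by 2730 repeatedly:
  2730^1=2730  2730^2=361  2730^3=1388  2730^4=1118  2730^5=750
  2730^6=2244  2730^7=1348  2730^8=1878  2730^9=55  2730^10=1704
  2730^11=612  2730^12=2117  2730^13=1012  2730^14=15  2730^15=2464
  2730^16=2666  2730^17=1577  2730^18=276  2730^19=254  2730^20=672
  2730^21=977  2730^22=680  2730^23=825  2730^24=819  2730^25=933
  2730^26=1516  2730^27=1435  2730^28=225  2730^29=1223  2730^30=1504
  2730^31=1663  2730^32=1391
Found 1391 at exponent 32.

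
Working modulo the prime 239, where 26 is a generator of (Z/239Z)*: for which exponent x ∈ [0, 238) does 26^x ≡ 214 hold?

139

Baby-step giant-step with m = ceil(sqrt(238)) = 16.
Baby table (26^j mod 239 for j=0..15):
  0:1  1:26  2:198  3:129  4:8  5:208  6:150  7:76
  8:64  9:230  10:5  11:130  12:34  13:167  14:40  15:84
Giant step factor: 26^(-16) ≡ 29 (mod 239).
Scan 214·29^i mod 239 for i = 0, 1, …:
  i=0: 214   i=1: 231   i=2: 7   i=3: 203
  i=4: 151   i=5: 77   i=6: 82   i=7: 227
  i=8: 130
Match at i=8, j=11: x = 8·16 + 11 = 139.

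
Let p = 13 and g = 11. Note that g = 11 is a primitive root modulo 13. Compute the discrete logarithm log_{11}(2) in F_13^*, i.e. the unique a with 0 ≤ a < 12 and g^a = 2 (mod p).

7

Successive powers of 11 modulo 13:
  11^0=1  11^1=11  11^2=4  11^3=5  11^4=3  11^5=7
  11^6=12  11^7=2
So 11^7 ≡ 2 (mod 13), giving a = 7.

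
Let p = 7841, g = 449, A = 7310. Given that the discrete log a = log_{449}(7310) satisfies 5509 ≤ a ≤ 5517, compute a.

Compute 449^5509 mod 7841 = 6565, then multiply by 449 repeatedly:
  449^5509=6565  449^5510=7310
Found 7310 at exponent 5510.

5510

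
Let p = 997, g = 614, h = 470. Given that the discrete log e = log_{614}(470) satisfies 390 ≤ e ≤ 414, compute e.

409

Compute 614^390 mod 997 = 225, then multiply by 614 repeatedly:
  614^390=225  614^391=564  614^392=337  614^393=539  614^394=939
  614^395=280  614^396=436  614^397=508  614^398=848  614^399=238
  614^400=570  614^401=33  614^402=322  614^403=302  614^404=983
  614^405=377  614^406=174  614^407=157  614^408=686  614^409=470
Found 470 at exponent 409.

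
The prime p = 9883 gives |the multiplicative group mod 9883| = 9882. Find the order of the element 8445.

The order of 8445 must divide p − 1 = 9882 = 2 · 3^4 · 61.
Divisors: 1, 2, 3, 6, 9, 18, 27, 54, 61, 81, 122, 162, 183, 366, 549, 1098, 1647, 3294, 4941, 9882.
Check each in increasing order: 8445^1 ≡ 8445;  8445^2 ≡ 2297;  8445^3 ≡ 7719;  8445^6 ≡ 8237;  8445^9 ≡ 4064;  8445^18 ≡ 1603;  8445^27 ≡ 1695;  8445^54 ≡ 6955;  8445^61 ≡ 357;  8445^81 ≡ 8189;  8445^122 ≡ 8853;  8445^162 ≡ 3566;  8445^183 ≡ 7844;  8445^366 ≡ 6661;  8445^549 ≡ 7346;  8445^1098 ≡ 2536;  8445^1647 ≡ 1.
Smallest exponent giving 1 is 1647.

1647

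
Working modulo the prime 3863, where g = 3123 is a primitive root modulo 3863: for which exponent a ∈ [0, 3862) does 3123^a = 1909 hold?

2948

Baby-step giant-step with m = ceil(sqrt(3862)) = 63.
Baby table (3123^j mod 3863 for j=0..62):
  0:1  1:3123  2:2917  3:837  4:2563  5:113  6:1366  7:1266
  8:1869  9:3757  10:1180  11:3701  12:127  13:2595  14:3474  15:1998
  16:1009  17:2762  18:3510  19:2399  20:1720  21:1990  22:3066  23:2604
  24:677  25:1210  26:816  27:2651  28:664  29:3104  30:1525  31:3359
  32:2112  33:1635  34:3082  35:2353  36:993  37:3013  38:3194  39:596
  40:3205  41:182  42:525  43:1663  44:1677  45:2906  46:1251  47:1380
  48:2495  49:214  50:23  51:2295  52:1420  53:3799  54:1004  55:2599
  56:514  57:2077  58:494  59:1425  60:99  61:137  62:2921
Giant step factor: 3123^(-63) ≡ 2693 (mod 3863).
Scan 1909·2693^i mod 3863 for i = 0, 1, …:
  i=0: 1909   i=1: 3147   i=2: 3312   i=3: 3412
  i=4: 2302   i=5: 3034   i=6: 317   i=7: 3821
  i=8: 2784   i=9: 3092     …   i=45: 1390
  i=46: 23
Match at i=46, j=50: a = 46·63 + 50 = 2948.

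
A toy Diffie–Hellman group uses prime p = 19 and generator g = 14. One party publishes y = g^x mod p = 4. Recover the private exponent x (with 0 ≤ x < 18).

8

Successive powers of 14 modulo 19:
  14^0=1  14^1=14  14^2=6  14^3=8  14^4=17  14^5=10
  14^6=7  14^7=3  14^8=4
So 14^8 ≡ 4 (mod 19), giving x = 8.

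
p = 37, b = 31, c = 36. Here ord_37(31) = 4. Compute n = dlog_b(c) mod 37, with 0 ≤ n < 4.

2

Successive powers of 31 modulo 37:
  31^0=1  31^1=31  31^2=36
So 31^2 ≡ 36 (mod 37), giving n = 2.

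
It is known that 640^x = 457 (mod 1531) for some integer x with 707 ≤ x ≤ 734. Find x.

Compute 640^707 mod 1531 = 151, then multiply by 640 repeatedly:
  640^707=151  640^708=187  640^709=262  640^710=801  640^711=1286
  640^712=893  640^713=457
Found 457 at exponent 713.

713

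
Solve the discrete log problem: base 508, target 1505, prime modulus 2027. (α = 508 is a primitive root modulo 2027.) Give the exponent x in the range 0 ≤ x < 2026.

375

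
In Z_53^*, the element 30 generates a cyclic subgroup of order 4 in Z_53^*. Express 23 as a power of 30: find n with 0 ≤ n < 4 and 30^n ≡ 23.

Successive powers of 30 modulo 53:
  30^0=1  30^1=30  30^2=52  30^3=23
So 30^3 ≡ 23 (mod 53), giving n = 3.

3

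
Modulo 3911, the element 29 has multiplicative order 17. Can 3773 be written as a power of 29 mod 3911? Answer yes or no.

no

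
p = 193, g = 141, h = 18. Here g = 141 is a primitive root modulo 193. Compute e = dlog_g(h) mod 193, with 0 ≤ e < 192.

Baby-step giant-step with m = ceil(sqrt(192)) = 14.
Baby table (141^j mod 193 for j=0..13):
  0:1  1:141  2:2  3:89  4:4  5:178  6:8  7:163
  8:16  9:133  10:32  11:73  12:64  13:146
Giant step factor: 141^(-14) ≡ 95 (mod 193).
Scan 18·95^i mod 193 for i = 0, 1, …:
  i=0: 18   i=1: 166   i=2: 137   i=3: 84
  i=4: 67   i=5: 189   i=6: 6   i=7: 184
  i=8: 110   i=9: 28   i=10: 151   i=11: 63
  i=12: 2
Match at i=12, j=2: e = 12·14 + 2 = 170.

170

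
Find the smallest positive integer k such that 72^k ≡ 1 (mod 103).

The order of 72 must divide p − 1 = 102 = 2 · 3 · 17.
Divisors: 1, 2, 3, 6, 17, 34, 51, 102.
Check each in increasing order: 72^1 ≡ 72;  72^2 ≡ 34;  72^3 ≡ 79;  72^6 ≡ 61;  72^17 ≡ 1.
Smallest exponent giving 1 is 17.

17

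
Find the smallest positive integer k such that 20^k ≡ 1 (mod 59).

29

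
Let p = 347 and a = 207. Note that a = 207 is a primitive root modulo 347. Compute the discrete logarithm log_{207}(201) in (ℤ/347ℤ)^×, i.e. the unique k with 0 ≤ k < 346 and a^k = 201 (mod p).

336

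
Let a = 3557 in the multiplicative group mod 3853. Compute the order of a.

1926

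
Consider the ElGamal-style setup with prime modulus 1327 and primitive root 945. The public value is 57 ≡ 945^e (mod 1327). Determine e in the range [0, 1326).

Baby-step giant-step with m = ceil(sqrt(1326)) = 37.
Baby table (945^j mod 1327 for j=0..36):
  0:1  1:945  2:1281  3:321  4:789  5:1158  6:862  7:1139
  8:158  9:686  10:694  11:292  12:1251  13:1165  14:842  15:817
  16:1078  17:901  18:838  19:1018  20:1262  21:944  22:336  23:367
  24:468  25:369  26:1031  27:277  28:346  29:528  30:8  31:925
  32:959  33:1241  34:1004  35:1302  36:261
Giant step factor: 945^(-37) ≡ 1312 (mod 1327).
Scan 57·1312^i mod 1327 for i = 0, 1, …:
  i=0: 57   i=1: 472   i=2: 882   i=3: 40
  i=4: 727   i=5: 1038   i=6: 354   i=7: 1325
  i=8: 30   i=9: 877   i=10: 115   i=11: 929
  i=12: 662   i=13: 686
Match at i=13, j=9: e = 13·37 + 9 = 490.

490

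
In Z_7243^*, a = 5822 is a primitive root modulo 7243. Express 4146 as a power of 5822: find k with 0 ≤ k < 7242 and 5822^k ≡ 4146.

1941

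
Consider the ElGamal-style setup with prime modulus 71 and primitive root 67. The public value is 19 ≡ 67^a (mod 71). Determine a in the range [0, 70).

48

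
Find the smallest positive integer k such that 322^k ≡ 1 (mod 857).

856

The order of 322 must divide p − 1 = 856 = 2^3 · 107.
Divisors: 1, 2, 4, 8, 107, 214, 428, 856.
Check each in increasing order: 322^1 ≡ 322;  322^2 ≡ 844;  322^4 ≡ 169;  322^8 ≡ 280;  322^107 ≡ 506;  322^214 ≡ 650;  322^428 ≡ 856;  322^856 ≡ 1.
Smallest exponent giving 1 is 856.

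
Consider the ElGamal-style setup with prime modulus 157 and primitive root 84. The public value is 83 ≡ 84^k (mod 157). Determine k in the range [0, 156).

113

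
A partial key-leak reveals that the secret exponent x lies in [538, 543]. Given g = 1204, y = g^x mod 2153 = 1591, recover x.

Compute 1204^538 mod 2153 = 232, then multiply by 1204 repeatedly:
  1204^538=232  1204^539=1591
Found 1591 at exponent 539.

539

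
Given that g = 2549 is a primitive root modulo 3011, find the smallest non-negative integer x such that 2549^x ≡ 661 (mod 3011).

2009

Baby-step giant-step with m = ceil(sqrt(3010)) = 55.
Baby table (2549^j mod 3011 for j=0..54):
  0:1  1:2549  2:2674  3:2133  4:2162  5:808  6:68  7:1705
  8:1172  9:516  10:2488  11:746  12:1613  13:1522  14:1410  15:1967
  16:568  17:2552  18:1288  19:1122  20:2539  21:1272  22:2492  23:1909
  24:265  25:1021  26:1025  27:2188  28:840  29:339  30:2965  31:175
  32:447  33:1245  34:2922  35:1975  36:2894  37:2867  38:286  39:352
  40:2981  41:1816  42:1077  43:2252  44:1382  45:2859  46:971  47:37
  48:972  49:2586  50:635  51:1708  52:2797  53:2516  54:2865
Giant step factor: 2549^(-55) ≡ 968 (mod 3011).
Scan 661·968^i mod 3011 for i = 0, 1, …:
  i=0: 661   i=1: 1516   i=2: 1131   i=3: 1815
  i=4: 1507   i=5: 1452   i=6: 2410   i=7: 2366
  i=8: 1928   i=9: 2495     …   i=35: 694
  i=36: 339
Match at i=36, j=29: x = 36·55 + 29 = 2009.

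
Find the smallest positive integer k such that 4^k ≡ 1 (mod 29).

14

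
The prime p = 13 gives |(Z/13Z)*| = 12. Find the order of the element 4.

6

The order of 4 must divide p − 1 = 12 = 2^2 · 3.
Divisors: 1, 2, 3, 4, 6, 12.
Check each in increasing order: 4^1 ≡ 4;  4^2 ≡ 3;  4^3 ≡ 12;  4^4 ≡ 9;  4^6 ≡ 1.
Smallest exponent giving 1 is 6.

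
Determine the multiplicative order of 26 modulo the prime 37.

The order of 26 must divide p − 1 = 36 = 2^2 · 3^2.
Divisors: 1, 2, 3, 4, 6, 9, 12, 18, 36.
Check each in increasing order: 26^1 ≡ 26;  26^2 ≡ 10;  26^3 ≡ 1.
Smallest exponent giving 1 is 3.

3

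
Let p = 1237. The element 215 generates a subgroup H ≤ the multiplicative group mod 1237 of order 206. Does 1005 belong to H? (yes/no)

no

1005 ∈ ⟨215⟩ iff 1005^206 ≡ 1 (mod 1237), since |⟨215⟩| = 206.
1005^206 mod 1237 = 300.
Since 300 ≠ 1, 1005 does not lie in the subgroup.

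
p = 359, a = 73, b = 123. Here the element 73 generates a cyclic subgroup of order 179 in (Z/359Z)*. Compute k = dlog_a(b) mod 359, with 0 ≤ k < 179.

Baby-step giant-step with m = ceil(sqrt(179)) = 14.
Baby table (73^j mod 359 for j=0..13):
  0:1  1:73  2:303  3:220  4:264  5:245  6:294  7:281
  8:50  9:60  10:72  11:230  12:276  13:44
Giant step factor: 73^(-14) ≡ 170 (mod 359).
Scan 123·170^i mod 359 for i = 0, 1, …:
  i=0: 123   i=1: 88   i=2: 241   i=3: 44
Match at i=3, j=13: k = 3·14 + 13 = 55.

55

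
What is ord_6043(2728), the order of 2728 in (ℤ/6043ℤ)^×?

3021

The order of 2728 must divide p − 1 = 6042 = 2 · 3 · 19 · 53.
Divisors: 1, 2, 3, 6, 19, 38, 53, 57, 106, 114, 159, 318, 1007, 2014, 3021, 6042.
Check each in increasing order: 2728^1 ≡ 2728;  2728^2 ≡ 3051;  2728^3 ≡ 1917;  2728^6 ≡ 745;  2728^19 ≡ 2613;  2728^38 ≡ 5222;  2728^53 ≡ 2571;  2728^57 ≡ 6035;  2728^106 ≡ 5042;  2728^114 ≡ 64;  2728^159 ≡ 747;  2728^318 ≡ 2053;  2728^1007 ≡ 1715;  2728^2014 ≡ 4327;  2728^3021 ≡ 1.
Smallest exponent giving 1 is 3021.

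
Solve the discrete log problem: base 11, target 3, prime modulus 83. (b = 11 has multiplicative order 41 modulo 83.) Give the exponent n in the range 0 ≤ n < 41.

3

Successive powers of 11 modulo 83:
  11^0=1  11^1=11  11^2=38  11^3=3
So 11^3 ≡ 3 (mod 83), giving n = 3.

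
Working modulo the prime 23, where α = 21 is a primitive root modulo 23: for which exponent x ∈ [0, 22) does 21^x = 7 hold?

15

Successive powers of 21 modulo 23:
  21^0=1  21^1=21  21^2=4  21^3=15  21^4=16  21^5=14
  21^6=18  21^7=10  21^8=3  21^9=17  21^10=12  21^11=22
  21^12=2  21^13=19  21^14=8  21^15=7
So 21^15 ≡ 7 (mod 23), giving x = 15.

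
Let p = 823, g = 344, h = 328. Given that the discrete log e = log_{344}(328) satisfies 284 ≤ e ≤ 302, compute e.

Compute 344^284 mod 823 = 672, then multiply by 344 repeatedly:
  344^284=672  344^285=728  344^286=240  344^287=260  344^288=556
  344^289=328
Found 328 at exponent 289.

289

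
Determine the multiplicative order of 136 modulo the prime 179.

178

The order of 136 must divide p − 1 = 178 = 2 · 89.
Divisors: 1, 2, 89, 178.
Check each in increasing order: 136^1 ≡ 136;  136^2 ≡ 59;  136^89 ≡ 178;  136^178 ≡ 1.
Smallest exponent giving 1 is 178.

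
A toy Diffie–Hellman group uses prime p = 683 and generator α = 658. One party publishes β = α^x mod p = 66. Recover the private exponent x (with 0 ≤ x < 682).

602

Baby-step giant-step with m = ceil(sqrt(682)) = 27.
Baby table (658^j mod 683 for j=0..26):
  0:1  1:658  2:625  3:84  4:632  5:592  6:226  7:497
  8:552  9:543  10:85  11:607  12:534  13:310  14:446  15:461
  16:86  17:582  18:476  19:394  20:395  21:370  22:312  23:396
  24:345  25:254  26:480
Giant step factor: 658^(-27) ≡ 532 (mod 683).
Scan 66·532^i mod 683 for i = 0, 1, …:
  i=0: 66   i=1: 279   i=2: 217   i=3: 17
  i=4: 165   i=5: 356   i=6: 201   i=7: 384
  i=8: 71   i=9: 207     …   i=21: 417
  i=22: 552
Match at i=22, j=8: x = 22·27 + 8 = 602.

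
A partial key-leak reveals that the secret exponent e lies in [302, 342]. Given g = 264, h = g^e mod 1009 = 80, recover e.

302

Compute 264^302 mod 1009 = 80, then multiply by 264 repeatedly:
  264^302=80
Found 80 at exponent 302.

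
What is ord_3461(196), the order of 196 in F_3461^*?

865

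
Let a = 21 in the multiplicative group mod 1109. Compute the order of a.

The order of 21 must divide p − 1 = 1108 = 2^2 · 277.
Divisors: 1, 2, 4, 277, 554, 1108.
Check each in increasing order: 21^1 ≡ 21;  21^2 ≡ 441;  21^4 ≡ 406;  21^277 ≡ 1108;  21^554 ≡ 1.
Smallest exponent giving 1 is 554.

554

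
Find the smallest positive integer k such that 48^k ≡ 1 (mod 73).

The order of 48 must divide p − 1 = 72 = 2^3 · 3^2.
Divisors: 1, 2, 3, 4, 6, 8, 9, 12, 18, 24, 36, 72.
Check each in increasing order: 48^1 ≡ 48;  48^2 ≡ 41;  48^3 ≡ 70;  48^4 ≡ 2;  48^6 ≡ 9;  48^8 ≡ 4;  48^9 ≡ 46;  48^12 ≡ 8;  48^18 ≡ 72;  48^24 ≡ 64;  48^36 ≡ 1.
Smallest exponent giving 1 is 36.

36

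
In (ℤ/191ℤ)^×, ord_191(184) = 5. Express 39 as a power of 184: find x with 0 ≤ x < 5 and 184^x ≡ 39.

3

Successive powers of 184 modulo 191:
  184^0=1  184^1=184  184^2=49  184^3=39
So 184^3 ≡ 39 (mod 191), giving x = 3.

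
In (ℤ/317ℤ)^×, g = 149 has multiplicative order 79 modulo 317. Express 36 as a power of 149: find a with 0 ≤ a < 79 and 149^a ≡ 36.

32

Baby-step giant-step with m = ceil(sqrt(79)) = 9.
Baby table (149^j mod 317 for j=0..8):
  0:1  1:149  2:11  3:54  4:121  5:277  6:63  7:194
  8:59
Giant step factor: 149^(-9) ≡ 179 (mod 317).
Scan 36·179^i mod 317 for i = 0, 1, …:
  i=0: 36   i=1: 104   i=2: 230   i=3: 277
Match at i=3, j=5: a = 3·9 + 5 = 32.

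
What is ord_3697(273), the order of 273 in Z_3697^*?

The order of 273 must divide p − 1 = 3696 = 2^4 · 3 · 7 · 11.
Divisors: 1, 2, 3, 4, 6, 7, 8, 11, 12, 14, 16, 21, 22, 24, 28, 33, 42, 44, 48, 56, 66, 77, 84, 88, 112, 132, 154, 168, 176, 231, 264, 308, 336, 462, 528, 616, 924, 1232, 1848, 3696.
Check each in increasing order: 273^1 ≡ 273;  273^2 ≡ 589;  273^3 ≡ 1826;  273^4 ≡ 3100;  273^6 ≡ 3279;  273^7 ≡ 493;  273^8 ≡ 1497;  273^11 ≡ 1439;  273^12 ≡ 965;  273^14 ≡ 2744;  273^16 ≡ 627;  273^21 ≡ 3387;  273^22 ≡ 401;  273^24 ≡ 3278;  273^28 ≡ 2444;  273^33 ≡ 307;  273^42 ≡ 3675;  273^44 ≡ 1830;  273^48 ≡ 1802;  273^56 ≡ 2481;  273^66 ≡ 1824;  273^77 ≡ 3563;  273^84 ≡ 484;  273^88 ≡ 3115;  273^112 ≡ 3553;  273^132 ≡ 3373;  273^154 ≡ 3168;  273^168 ≡ 1345;  273^176 ≡ 2297;  273^231 ≡ 643;  273^264 ≡ 1460;  273^308 ≡ 2566;  273^336 ≡ 1192;  273^462 ≡ 3082;  273^528 ≡ 2128;  273^616 ≡ 3696;  273^924 ≡ 1131;  273^1232 ≡ 1.
Smallest exponent giving 1 is 1232.

1232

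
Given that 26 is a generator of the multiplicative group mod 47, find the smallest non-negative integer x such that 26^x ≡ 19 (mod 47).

19

Successive powers of 26 modulo 47:
  26^0=1  26^1=26  26^2=18  26^3=45  26^4=42  26^5=11
  26^6=4  26^7=10  26^8=25  26^9=39  26^10=27  26^11=44
  26^12=16  26^13=40  26^14=6  26^15=15  26^16=14  26^17=35
  26^18=17  26^19=19
So 26^19 ≡ 19 (mod 47), giving x = 19.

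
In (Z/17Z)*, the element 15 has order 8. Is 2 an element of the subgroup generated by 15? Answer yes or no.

yes

2 ∈ ⟨15⟩ iff 2^8 ≡ 1 (mod 17), since |⟨15⟩| = 8.
2^8 mod 17 = 1.
Since 1 = 1, 2 lies in the subgroup.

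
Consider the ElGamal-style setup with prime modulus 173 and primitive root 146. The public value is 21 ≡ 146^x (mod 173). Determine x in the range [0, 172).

10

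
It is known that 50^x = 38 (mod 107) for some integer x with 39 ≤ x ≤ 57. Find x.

Compute 50^39 mod 107 = 97, then multiply by 50 repeatedly:
  50^39=97  50^40=35  50^41=38
Found 38 at exponent 41.

41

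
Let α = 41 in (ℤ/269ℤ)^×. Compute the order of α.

67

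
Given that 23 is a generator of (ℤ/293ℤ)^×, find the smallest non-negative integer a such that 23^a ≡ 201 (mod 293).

Successive powers of 23 modulo 293:
  23^0=1  23^1=23  23^2=236  23^3=154  23^4=26  23^5=12
  23^6=276  23^7=195  23^8=90  23^9=19  23^10=144  23^11=89
  23^12=289  23^13=201
So 23^13 ≡ 201 (mod 293), giving a = 13.

13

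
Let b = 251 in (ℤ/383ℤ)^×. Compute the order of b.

191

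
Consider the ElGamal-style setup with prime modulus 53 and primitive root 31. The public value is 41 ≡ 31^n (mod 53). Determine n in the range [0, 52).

25

Baby-step giant-step with m = ceil(sqrt(52)) = 8.
Baby table (31^j mod 53 for j=0..7):
  0:1  1:31  2:7  3:5  4:49  5:35  6:25  7:33
Giant step factor: 31^(-8) ≡ 10 (mod 53).
Scan 41·10^i mod 53 for i = 0, 1, …:
  i=0: 41   i=1: 39   i=2: 19   i=3: 31
Match at i=3, j=1: n = 3·8 + 1 = 25.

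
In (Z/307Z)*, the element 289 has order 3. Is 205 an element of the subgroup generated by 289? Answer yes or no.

no

⟨289⟩ has order 3; its elements mod 307 are {1, 17, 289}.
205 is not in this set.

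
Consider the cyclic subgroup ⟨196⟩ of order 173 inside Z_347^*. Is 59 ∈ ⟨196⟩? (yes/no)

59 ∈ ⟨196⟩ iff 59^173 ≡ 1 (mod 347), since |⟨196⟩| = 173.
59^173 mod 347 = 1.
Since 1 = 1, 59 lies in the subgroup.

yes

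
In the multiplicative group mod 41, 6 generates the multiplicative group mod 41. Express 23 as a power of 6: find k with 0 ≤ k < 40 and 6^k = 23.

36

Successive powers of 6 modulo 41:
  6^0=1  6^1=6  6^2=36  6^3=11  6^4=25  6^5=27
  6^6=39  6^7=29  6^8=10  6^9=19  6^10=32  6^11=28
  6^12=4  6^13=24  6^14=21  6^15=3  6^16=18  6^17=26
  6^18=33  6^19=34  6^20=40  6^21=35  6^22=5  6^23=30
  6^24=16  6^25=14  6^26=2  6^27=12  6^28=31  6^29=22
  6^30=9  6^31=13  6^32=37  6^33=17  6^34=20  6^35=38
  6^36=23
So 6^36 ≡ 23 (mod 41), giving k = 36.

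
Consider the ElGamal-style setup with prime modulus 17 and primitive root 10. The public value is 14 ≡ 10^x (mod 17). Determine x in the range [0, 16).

Successive powers of 10 modulo 17:
  10^0=1  10^1=10  10^2=15  10^3=14
So 10^3 ≡ 14 (mod 17), giving x = 3.

3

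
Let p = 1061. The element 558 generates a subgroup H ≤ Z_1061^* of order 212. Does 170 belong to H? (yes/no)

yes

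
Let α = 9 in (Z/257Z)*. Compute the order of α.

128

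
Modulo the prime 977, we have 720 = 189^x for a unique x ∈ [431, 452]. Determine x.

443

Compute 189^431 mod 977 = 795, then multiply by 189 repeatedly:
  189^431=795  189^432=774  189^433=713  189^434=908  189^435=637
  189^436=222  189^437=924  189^438=730  189^439=213  189^440=200
  189^441=674  189^442=376  189^443=720
Found 720 at exponent 443.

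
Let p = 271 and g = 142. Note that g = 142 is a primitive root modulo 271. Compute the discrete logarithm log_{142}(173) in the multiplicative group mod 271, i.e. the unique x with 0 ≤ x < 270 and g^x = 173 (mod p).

Baby-step giant-step with m = ceil(sqrt(270)) = 17.
Baby table (142^j mod 271 for j=0..16):
  0:1  1:142  2:110  3:173  4:176  5:60  6:119  7:96
  8:82  9:262  10:77  11:94  12:69  13:42  14:2  15:13
  16:220
Giant step factor: 142^(-17) ≡ 159 (mod 271).
Scan 173·159^i mod 271 for i = 0, 1, …:
  i=0: 173
Match at i=0, j=3: x = 0·17 + 3 = 3.

3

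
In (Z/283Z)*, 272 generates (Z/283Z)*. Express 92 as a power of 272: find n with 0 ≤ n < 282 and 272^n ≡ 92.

Baby-step giant-step with m = ceil(sqrt(282)) = 17.
Baby table (272^j mod 283 for j=0..16):
  0:1  1:272  2:121  3:84  4:208  5:259  6:264  7:209
  8:248  9:102  10:10  11:173  12:78  13:274  14:99  15:43
  16:93
Giant step factor: 272^(-17) ≡ 148 (mod 283).
Scan 92·148^i mod 283 for i = 0, 1, …:
  i=0: 92   i=1: 32   i=2: 208
Match at i=2, j=4: n = 2·17 + 4 = 38.

38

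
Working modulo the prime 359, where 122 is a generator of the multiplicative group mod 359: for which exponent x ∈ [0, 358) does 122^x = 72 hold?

318

Baby-step giant-step with m = ceil(sqrt(358)) = 19.
Baby table (122^j mod 359 for j=0..18):
  0:1  1:122  2:165  3:26  4:300  5:341  6:317  7:261
  8:250  9:344  10:324  11:38  12:328  13:167  14:270  15:271
  16:34  17:199  18:225
Giant step factor: 122^(-19) ≡ 93 (mod 359).
Scan 72·93^i mod 359 for i = 0, 1, …:
  i=0: 72   i=1: 234   i=2: 222   i=3: 183
  i=4: 146   i=5: 295   i=6: 151   i=7: 42
  i=8: 316   i=9: 309     …   i=15: 304
  i=16: 270
Match at i=16, j=14: x = 16·19 + 14 = 318.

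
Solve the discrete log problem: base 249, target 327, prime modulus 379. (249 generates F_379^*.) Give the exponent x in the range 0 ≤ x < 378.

252

Baby-step giant-step with m = ceil(sqrt(378)) = 20.
Baby table (249^j mod 379 for j=0..19):
  0:1  1:249  2:224  3:63  4:148  5:89  6:179  7:228
  8:301  9:286  10:341  11:13  12:205  13:259  14:61  15:29
  16:20  17:53  18:311  19:123
Giant step factor: 249^(-20) ≡ 100 (mod 379).
Scan 327·100^i mod 379 for i = 0, 1, …:
  i=0: 327   i=1: 106   i=2: 367   i=3: 316
  i=4: 143   i=5: 277   i=6: 33   i=7: 268
  i=8: 270   i=9: 91   i=10: 4   i=11: 21
  i=12: 205
Match at i=12, j=12: x = 12·20 + 12 = 252.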